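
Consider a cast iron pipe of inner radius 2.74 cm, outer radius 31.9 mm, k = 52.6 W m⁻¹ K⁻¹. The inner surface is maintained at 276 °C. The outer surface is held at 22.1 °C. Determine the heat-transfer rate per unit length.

Q' = 552 kW/m

Q' = 2πk·ΔT/ln(r₂/r₁) = 2π × 52.6 × 253.9 / ln(0.0319/0.0274) = 5.52×10^5 W/m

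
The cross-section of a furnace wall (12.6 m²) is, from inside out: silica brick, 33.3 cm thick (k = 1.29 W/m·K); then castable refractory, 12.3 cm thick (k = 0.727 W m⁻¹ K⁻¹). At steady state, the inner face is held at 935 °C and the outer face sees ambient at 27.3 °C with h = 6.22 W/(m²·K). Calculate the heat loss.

Series thermal resistances, inner to outer:
  R_silica brick = L/(kA) = 0.333/(1.29·12.6) = 0.02049 K/W
  R_castable refractory = L/(kA) = 0.123/(0.727·12.6) = 0.01343 K/W
  R_conv,out = 1/(hA) = 1/(6.22·12.6) = 0.01276 K/W
ΣR = 0.02049 + 0.01343 + 0.01276 = 0.04668 K/W
Q = ΔT/ΣR = (935 °C − 27.3 °C)/0.04668 = 19400 W

Q = 19.4 kW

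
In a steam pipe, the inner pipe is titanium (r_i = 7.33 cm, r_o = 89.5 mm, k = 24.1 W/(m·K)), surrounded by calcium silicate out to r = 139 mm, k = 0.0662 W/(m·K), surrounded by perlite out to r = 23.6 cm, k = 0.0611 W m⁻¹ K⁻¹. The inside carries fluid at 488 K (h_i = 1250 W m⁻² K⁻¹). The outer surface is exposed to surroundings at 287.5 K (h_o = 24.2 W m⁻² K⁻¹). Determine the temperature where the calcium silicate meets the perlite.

T = 402 K

Resistance network (inner→outer):
  R'_conv,in = 1/(2πr h) = 1/(2π·0.0733·1250) = 0.001737 m·K/W
  R'_titanium = ln(0.0895/0.0733)/(2πk) = 0.1997/(2π·24.1) = 0.001319 m·K/W
  R'_calcium silicate = ln(0.139/0.0895)/(2πk) = 0.4402/(2π·0.0662) = 1.058 m·K/W
  R'_perlite = ln(0.236/0.139)/(2πk) = 0.5294/(2π·0.0611) = 1.379 m·K/W
  R'_conv,out = 1/(2πr h) = 1/(2π·0.236·24.2) = 0.02787 m·K/W
ΣR = 0.001737 + 0.001319 + 1.058 + 1.379 + 0.02787 = 2.468 m·K/W
Q' = ΔT/ΣR = (488 K − 287.5 K)/2.468 = 81.24 W/m
From the inner boundary to the calcium silicate/perlite interface, ΣR_partial = 1.061 m·K/W.
T_interface = T_in − Q'·ΣR_partial = 488 K − (81.24)(1.061) = 402 K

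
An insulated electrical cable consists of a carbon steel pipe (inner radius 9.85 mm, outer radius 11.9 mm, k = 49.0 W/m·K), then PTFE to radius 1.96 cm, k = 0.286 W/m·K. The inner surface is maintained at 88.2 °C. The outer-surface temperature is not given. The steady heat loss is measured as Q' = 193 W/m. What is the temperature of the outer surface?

T_out = 34.5 °C

Series resistances:
  R'_carbon steel = ln(0.0119/0.00985)/(2πk) = 0.1891/(2π·49.0) = 6.141×10^-4 m·K/W
  R'_PTFE = ln(0.0196/0.0119)/(2πk) = 0.4990/(2π·0.286) = 0.2777 m·K/W
ΣR = 0.2783 m·K/W
ΔT = Q'·ΣR = 193 × 0.2783 = 53.71 K
Heat flows outward, so T_out = T_in − ΔT = 88.2 − 53.71 = 34.5 °C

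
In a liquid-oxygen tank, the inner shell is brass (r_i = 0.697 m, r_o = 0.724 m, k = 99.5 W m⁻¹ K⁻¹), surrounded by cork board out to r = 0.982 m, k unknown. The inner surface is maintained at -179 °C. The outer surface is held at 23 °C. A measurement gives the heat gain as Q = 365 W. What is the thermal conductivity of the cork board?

ΣR = ΔT/Q = |-179 − 23|/365 = 0.5534 K/W
Known resistances:
  R_brass = (1/0.697 − 1/0.724)/(4πk) = 0.05350/(4π·99.5) = 4.279×10^-5 K/W
R_cork board = ΣR − ΣR_known = 0.5534 − 4.279×10^-5 = 0.5534 K/W
(1/r₁−1/r₂)/(4πk) = 0.5534 ⇒ k = 0.3629/(4π·0.5534) = 0.0522 W/m·K

k = 0.0522 W/m·K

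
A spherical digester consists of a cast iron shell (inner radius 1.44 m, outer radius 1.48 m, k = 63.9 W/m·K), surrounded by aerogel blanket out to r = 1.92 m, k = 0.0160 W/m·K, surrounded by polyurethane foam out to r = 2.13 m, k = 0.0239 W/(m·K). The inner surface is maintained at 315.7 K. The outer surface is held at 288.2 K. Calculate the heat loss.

Q = 29.2 W

Series thermal resistances, inner to outer:
  R_cast iron = (1/1.44 − 1/1.48)/(4πk) = 0.01877/(4π·63.9) = 2.337×10^-5 K/W
  R_aerogel blanket = (1/1.48 − 1/1.92)/(4πk) = 0.1548/(4π·0.0160) = 0.7701 K/W
  R_polyurethane foam = (1/1.92 − 1/2.13)/(4πk) = 0.05135/(4π·0.0239) = 0.1710 K/W
ΣR = 2.337×10^-5 + 0.7701 + 0.1710 = 0.9411 K/W
Q = ΔT/ΣR = (315.7 K − 288.2 K)/0.9411 = 29.2 W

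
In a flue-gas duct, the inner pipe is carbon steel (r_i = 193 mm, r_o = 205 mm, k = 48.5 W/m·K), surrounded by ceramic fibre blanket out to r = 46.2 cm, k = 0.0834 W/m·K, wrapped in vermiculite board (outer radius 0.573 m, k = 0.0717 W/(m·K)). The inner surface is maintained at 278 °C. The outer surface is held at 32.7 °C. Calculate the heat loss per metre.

Q' = 121 W/m

Treat each layer as a resistance in series:
  R'_carbon steel = ln(0.205/0.193)/(2πk) = 0.06032/(2π·48.5) = 1.979×10^-4 m·K/W
  R'_ceramic fibre blanket = ln(0.462/0.205)/(2πk) = 0.8126/(2π·0.0834) = 1.551 m·K/W
  R'_vermiculite board = ln(0.573/0.462)/(2πk) = 0.2153/(2π·0.0717) = 0.4780 m·K/W
ΣR = 1.979×10^-4 + 1.551 + 0.4780 = 2.029 m·K/W
Q' = ΔT/ΣR = (278 °C − 32.7 °C)/2.029 = 121 W/m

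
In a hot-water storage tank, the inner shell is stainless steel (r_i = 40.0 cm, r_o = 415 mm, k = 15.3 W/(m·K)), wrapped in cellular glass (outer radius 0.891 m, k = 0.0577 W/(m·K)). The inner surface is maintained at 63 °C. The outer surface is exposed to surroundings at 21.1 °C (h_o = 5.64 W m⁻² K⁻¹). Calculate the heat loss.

Q = 23.4 W

Series thermal resistances, inner to outer:
  R_stainless steel = (1/0.400 − 1/0.415)/(4πk) = 0.09036/(4π·15.3) = 4.700×10^-4 K/W
  R_cellular glass = (1/0.415 − 1/0.891)/(4πk) = 1.287/(4π·0.0577) = 1.775 K/W
  R_conv,out = 1/(4πr²h) = 1/(4π·0.891²·5.64) = 0.01777 K/W
ΣR = 4.700×10^-4 + 1.775 + 0.01777 = 1.793 K/W
Q = ΔT/ΣR = (63 °C − 21.1 °C)/1.793 = 23.4 W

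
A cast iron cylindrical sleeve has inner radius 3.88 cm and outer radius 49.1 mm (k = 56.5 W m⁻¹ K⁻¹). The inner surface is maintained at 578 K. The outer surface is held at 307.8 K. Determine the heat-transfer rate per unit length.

Q' = 2πk·ΔT/ln(r₂/r₁) = 2π × 56.5 × 270.2 / ln(0.0491/0.0388) = 4.07×10^5 W/m

Q' = 407 kW/m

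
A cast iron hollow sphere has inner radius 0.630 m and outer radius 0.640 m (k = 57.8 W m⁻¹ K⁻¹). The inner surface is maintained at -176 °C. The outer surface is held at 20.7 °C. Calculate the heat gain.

Q = 5760 kW

Q = 4πk·ΔT/(1/r₁ − 1/r₂) = 4π × 57.8 × 196.7 / (1/0.630 − 1/0.640) = 5.76×10^6 W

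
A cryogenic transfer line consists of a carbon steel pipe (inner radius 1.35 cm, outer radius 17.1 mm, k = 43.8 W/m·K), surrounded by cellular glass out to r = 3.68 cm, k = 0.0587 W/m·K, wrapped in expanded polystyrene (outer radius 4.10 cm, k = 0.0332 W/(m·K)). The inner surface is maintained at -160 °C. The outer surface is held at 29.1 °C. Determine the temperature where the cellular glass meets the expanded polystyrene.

Treat each layer as a resistance in series:
  R'_carbon steel = ln(0.0171/0.0135)/(2πk) = 0.2364/(2π·43.8) = 8.590×10^-4 m·K/W
  R'_cellular glass = ln(0.0368/0.0171)/(2πk) = 0.7664/(2π·0.0587) = 2.078 m·K/W
  R'_expanded polystyrene = ln(0.0410/0.0368)/(2πk) = 0.1081/(2π·0.0332) = 0.5181 m·K/W
ΣR = 8.590×10^-4 + 2.078 + 0.5181 = 2.597 m·K/W
Q' = ΔT/ΣR = (-160 °C − 29.1 °C)/2.597 = -72.81 W/m
From the inner boundary to the cellular glass/expanded polystyrene interface, ΣR_partial = 2.079 m·K/W.
T_interface = T_in − Q'·ΣR_partial = -160 °C − (-72.81)(2.079) = -8.6 °C

T = -8.6 °C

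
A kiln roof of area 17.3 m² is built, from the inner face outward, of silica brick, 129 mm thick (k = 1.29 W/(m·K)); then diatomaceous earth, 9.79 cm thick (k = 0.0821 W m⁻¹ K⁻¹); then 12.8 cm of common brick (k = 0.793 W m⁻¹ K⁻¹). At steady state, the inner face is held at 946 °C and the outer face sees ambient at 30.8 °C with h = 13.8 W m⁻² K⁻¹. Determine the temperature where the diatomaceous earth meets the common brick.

Resistance network (inner→outer):
  R_silica brick = L/(kA) = 0.129/(1.29·17.3) = 0.005780 K/W
  R_diatomaceous earth = L/(kA) = 0.0979/(0.0821·17.3) = 0.06893 K/W
  R_common brick = L/(kA) = 0.128/(0.793·17.3) = 0.009330 K/W
  R_conv,out = 1/(hA) = 1/(13.8·17.3) = 0.004189 K/W
ΣR = 0.005780 + 0.06893 + 0.009330 + 0.004189 = 0.08823 K/W
Q = ΔT/ΣR = (946 °C − 30.8 °C)/0.08823 = 10370 W
From the inner boundary to the diatomaceous earth/common brick interface, ΣR_partial = 0.07471 K/W.
T_interface = T_in − Q·ΣR_partial = 946 °C − (10370)(0.07471) = 171 °C

T = 171 °C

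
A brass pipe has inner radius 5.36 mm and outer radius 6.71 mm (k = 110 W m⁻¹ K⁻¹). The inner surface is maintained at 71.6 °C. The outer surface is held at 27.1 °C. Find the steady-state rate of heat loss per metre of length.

Q' = 2πk·ΔT/ln(r₂/r₁) = 2π × 110 × 44.5 / ln(0.00671/0.00536) = 1.37×10^5 W/m

Q' = 1.37×10^5 W/m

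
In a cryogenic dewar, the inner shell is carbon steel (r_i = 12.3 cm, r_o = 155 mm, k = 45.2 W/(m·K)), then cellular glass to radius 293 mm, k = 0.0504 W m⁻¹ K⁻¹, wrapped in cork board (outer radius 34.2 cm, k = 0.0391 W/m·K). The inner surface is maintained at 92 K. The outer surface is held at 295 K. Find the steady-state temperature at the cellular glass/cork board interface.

T = 260.1 K

Resistance network (inner→outer):
  R_carbon steel = (1/0.123 − 1/0.155)/(4πk) = 1.678/(4π·45.2) = 0.002955 K/W
  R_cellular glass = (1/0.155 − 1/0.293)/(4πk) = 3.039/(4π·0.0504) = 4.798 K/W
  R_cork board = (1/0.293 − 1/0.342)/(4πk) = 0.4890/(4π·0.0391) = 0.9952 K/W
ΣR = 0.002955 + 4.798 + 0.9952 = 5.796 K/W
Q = ΔT/ΣR = (92 K − 295 K)/5.796 = -35.02 W
From the inner boundary to the cellular glass/cork board interface, ΣR_partial = 4.801 K/W.
T_interface = T_in − Q·ΣR_partial = 92 K − (-35.02)(4.801) = 260.1 K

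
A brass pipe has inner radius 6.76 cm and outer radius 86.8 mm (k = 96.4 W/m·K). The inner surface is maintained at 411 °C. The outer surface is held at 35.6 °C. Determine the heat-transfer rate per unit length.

Q' = 2πk·ΔT/ln(r₂/r₁) = 2π × 96.4 × 375.4 / ln(0.0868/0.0676) = 9.10×10^5 W/m

Q' = 910 kW/m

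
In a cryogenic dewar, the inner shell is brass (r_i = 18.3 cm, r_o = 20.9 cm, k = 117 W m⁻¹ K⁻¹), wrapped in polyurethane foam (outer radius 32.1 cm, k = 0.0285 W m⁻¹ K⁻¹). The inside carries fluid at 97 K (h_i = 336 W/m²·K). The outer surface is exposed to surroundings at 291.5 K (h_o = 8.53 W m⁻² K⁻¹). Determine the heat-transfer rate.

Q = 40.9 W

Treat each layer as a resistance in series:
  R_conv,in = 1/(4πr²h) = 1/(4π·0.183²·336) = 0.007072 K/W
  R_brass = (1/0.183 − 1/0.209)/(4πk) = 0.6798/(4π·117) = 4.624×10^-4 K/W
  R_polyurethane foam = (1/0.209 − 1/0.321)/(4πk) = 1.669/(4π·0.0285) = 4.661 K/W
  R_conv,out = 1/(4πr²h) = 1/(4π·0.321²·8.53) = 0.09054 K/W
ΣR = 0.007072 + 4.624×10^-4 + 4.661 + 0.09054 = 4.759 K/W
Q = ΔT/ΣR = (97 K − 291.5 K)/4.759 = -40.9 W
(Negative Q ⇒ heat flows inward; heat gain = 40.9 W.)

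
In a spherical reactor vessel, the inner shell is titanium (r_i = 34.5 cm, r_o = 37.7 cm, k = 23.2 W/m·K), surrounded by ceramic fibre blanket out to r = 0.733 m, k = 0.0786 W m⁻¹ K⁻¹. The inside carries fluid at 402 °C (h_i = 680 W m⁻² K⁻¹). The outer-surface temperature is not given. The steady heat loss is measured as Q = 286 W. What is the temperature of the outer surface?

Sum the resistances:
  R_conv,in = 1/(4πr²h) = 1/(4π·0.345²·680) = 9.832×10^-4 K/W
  R_titanium = (1/0.345 − 1/0.377)/(4πk) = 0.2460/(4π·23.2) = 8.439×10^-4 K/W
  R_ceramic fibre blanket = (1/0.377 − 1/0.733)/(4πk) = 1.288/(4π·0.0786) = 1.304 K/W
ΣR = 1.306 K/W
ΔT = Q·ΣR = 286 × 1.306 = 373.5 K
Heat flows outward, so T_out = T_in − ΔT = 402 − 373.5 = 28.5 °C

T_out = 28.5 °C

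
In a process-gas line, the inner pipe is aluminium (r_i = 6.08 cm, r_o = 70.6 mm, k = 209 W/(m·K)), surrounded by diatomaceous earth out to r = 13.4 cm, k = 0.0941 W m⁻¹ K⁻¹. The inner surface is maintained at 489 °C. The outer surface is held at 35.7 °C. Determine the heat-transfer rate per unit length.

Q' = 418 W/m

Series thermal resistances, inner to outer:
  R'_aluminium = ln(0.0706/0.0608)/(2πk) = 0.1494/(2π·209) = 1.138×10^-4 m·K/W
  R'_diatomaceous earth = ln(0.134/0.0706)/(2πk) = 0.6408/(2π·0.0941) = 1.084 m·K/W
ΣR = 1.138×10^-4 + 1.084 = 1.084 m·K/W
Q' = ΔT/ΣR = (489 °C − 35.7 °C)/1.084 = 418 W/m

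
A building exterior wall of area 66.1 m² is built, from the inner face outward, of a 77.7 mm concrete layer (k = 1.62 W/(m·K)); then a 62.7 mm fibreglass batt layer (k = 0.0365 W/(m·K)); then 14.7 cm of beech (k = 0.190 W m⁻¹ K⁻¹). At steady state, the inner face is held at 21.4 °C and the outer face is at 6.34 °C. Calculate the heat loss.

Resistance network (inner→outer):
  R_concrete = L/(kA) = 0.0777/(1.62·66.1) = 7.256×10^-4 K/W
  R_fibreglass batt = L/(kA) = 0.0627/(0.0365·66.1) = 0.02599 K/W
  R_beech = L/(kA) = 0.147/(0.190·66.1) = 0.01170 K/W
ΣR = 7.256×10^-4 + 0.02599 + 0.01170 = 0.03842 K/W
Q = ΔT/ΣR = (21.4 °C − 6.34 °C)/0.03842 = 392 W

Q = 392 W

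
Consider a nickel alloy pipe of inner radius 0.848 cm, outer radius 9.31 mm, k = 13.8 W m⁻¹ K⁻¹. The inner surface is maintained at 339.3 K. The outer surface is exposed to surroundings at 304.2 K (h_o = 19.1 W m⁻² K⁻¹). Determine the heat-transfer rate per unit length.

Treat each layer as a resistance in series:
  R'_nickel alloy = ln(0.00931/0.00848)/(2πk) = 0.09338/(2π·13.8) = 0.001077 m·K/W
  R'_conv,out = 1/(2πr h) = 1/(2π·0.00931·19.1) = 0.8950 m·K/W
ΣR = 0.001077 + 0.8950 = 0.8961 m·K/W
Q' = ΔT/ΣR = (339.3 K − 304.2 K)/0.8961 = 39.2 W/m

Q' = 39.2 W/m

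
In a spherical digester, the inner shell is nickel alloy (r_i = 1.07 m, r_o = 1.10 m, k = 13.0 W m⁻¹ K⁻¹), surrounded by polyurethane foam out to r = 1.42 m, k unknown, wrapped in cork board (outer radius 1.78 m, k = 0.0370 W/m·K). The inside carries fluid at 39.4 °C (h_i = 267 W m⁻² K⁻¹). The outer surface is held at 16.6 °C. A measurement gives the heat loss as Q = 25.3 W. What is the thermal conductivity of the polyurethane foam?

ΣR = ΔT/Q = |39.4 − 16.6|/25.3 = 0.9012 K/W
Known resistances:
  R_conv,in = 1/(4πr²h) = 1/(4π·1.07²·267) = 2.603×10^-4 K/W
  R_nickel alloy = (1/1.07 − 1/1.10)/(4πk) = 0.02549/(4π·13.0) = 1.560×10^-4 K/W
  R_cork board = (1/1.42 − 1/1.78)/(4πk) = 0.1424/(4π·0.0370) = 0.3063 K/W
R_polyurethane foam = ΣR − ΣR_known = 0.9012 − 0.3067 = 0.5945 K/W
(1/r₁−1/r₂)/(4πk) = 0.5945 ⇒ k = 0.2049/(4π·0.5945) = 0.0274 W/m·K

k = 0.0274 W/m·K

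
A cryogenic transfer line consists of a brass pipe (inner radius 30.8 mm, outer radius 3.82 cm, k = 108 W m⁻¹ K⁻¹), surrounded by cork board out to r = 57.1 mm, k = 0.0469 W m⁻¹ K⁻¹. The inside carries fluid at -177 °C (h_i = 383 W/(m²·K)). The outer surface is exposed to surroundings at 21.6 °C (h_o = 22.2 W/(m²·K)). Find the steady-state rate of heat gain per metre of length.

Resistance network (inner→outer):
  R'_conv,in = 1/(2πr h) = 1/(2π·0.0308·383) = 0.01349 m·K/W
  R'_brass = ln(0.0382/0.0308)/(2πk) = 0.2153/(2π·108) = 3.173×10^-4 m·K/W
  R'_cork board = ln(0.0571/0.0382)/(2πk) = 0.4020/(2π·0.0469) = 1.364 m·K/W
  R'_conv,out = 1/(2πr h) = 1/(2π·0.0571·22.2) = 0.1256 m·K/W
ΣR = 0.01349 + 3.173×10^-4 + 1.364 + 0.1256 = 1.503 m·K/W
Q' = ΔT/ΣR = (-177 °C − 21.6 °C)/1.503 = -132 W/m
(Negative Q' ⇒ heat flows inward; heat gain = 132 W/m.)

Q' = 132 W/m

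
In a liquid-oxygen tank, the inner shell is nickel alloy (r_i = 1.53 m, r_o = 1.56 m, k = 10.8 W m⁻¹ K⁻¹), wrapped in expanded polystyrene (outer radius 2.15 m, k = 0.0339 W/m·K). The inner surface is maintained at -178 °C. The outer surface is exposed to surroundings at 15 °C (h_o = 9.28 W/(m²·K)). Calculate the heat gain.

Resistance network (inner→outer):
  R_nickel alloy = (1/1.53 − 1/1.56)/(4πk) = 0.01257/(4π·10.8) = 9.261×10^-5 K/W
  R_expanded polystyrene = (1/1.56 − 1/2.15)/(4πk) = 0.1759/(4π·0.0339) = 0.4129 K/W
  R_conv,out = 1/(4πr²h) = 1/(4π·2.15²·9.28) = 0.001855 K/W
ΣR = 9.261×10^-5 + 0.4129 + 0.001855 = 0.4148 K/W
Q = ΔT/ΣR = (-178 °C − 15 °C)/0.4148 = -465 W
(Negative Q ⇒ heat flows inward; heat gain = 465 W.)

Q = 465 W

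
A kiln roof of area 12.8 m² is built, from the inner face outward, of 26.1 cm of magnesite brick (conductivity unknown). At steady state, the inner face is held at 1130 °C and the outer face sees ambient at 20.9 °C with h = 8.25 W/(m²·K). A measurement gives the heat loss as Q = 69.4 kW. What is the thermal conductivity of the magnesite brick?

ΣR = ΔT/Q = |1130 − 20.9|/69400 = 0.01598 K/W
Known resistances:
  R_conv,out = 1/(hA) = 1/(8.25·12.8) = 0.009470 K/W
R_magnesite brick = ΣR − ΣR_known = 0.01598 − 0.009470 = 0.006510 K/W
L/(kA) = 0.006510 ⇒ k = 0.261/(0.006510·12.8) = 3.13 W/m·K

k = 3.13 W/m·K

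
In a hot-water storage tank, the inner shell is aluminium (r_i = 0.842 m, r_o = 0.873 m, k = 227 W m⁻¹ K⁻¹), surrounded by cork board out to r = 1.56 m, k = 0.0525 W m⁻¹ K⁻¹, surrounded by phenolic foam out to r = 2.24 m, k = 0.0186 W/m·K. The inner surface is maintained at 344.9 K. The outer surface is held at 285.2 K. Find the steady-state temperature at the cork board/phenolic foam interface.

T = 316.3 K

Resistance network (inner→outer):
  R_aluminium = (1/0.842 − 1/0.873)/(4πk) = 0.04217/(4π·227) = 1.478×10^-5 K/W
  R_cork board = (1/0.873 − 1/1.56)/(4πk) = 0.5044/(4π·0.0525) = 0.7646 K/W
  R_phenolic foam = (1/1.56 − 1/2.24)/(4πk) = 0.1946/(4π·0.0186) = 0.8326 K/W
ΣR = 1.478×10^-5 + 0.7646 + 0.8326 = 1.597 K/W
Q = ΔT/ΣR = (344.9 K − 285.2 K)/1.597 = 37.38 W
From the inner boundary to the cork board/phenolic foam interface, ΣR_partial = 0.7646 K/W.
T_interface = T_in − Q·ΣR_partial = 344.9 K − (37.38)(0.7646) = 316.3 K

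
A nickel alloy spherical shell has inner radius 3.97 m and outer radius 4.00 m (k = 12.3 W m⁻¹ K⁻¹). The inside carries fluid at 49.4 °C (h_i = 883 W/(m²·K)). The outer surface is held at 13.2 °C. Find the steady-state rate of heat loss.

Series thermal resistances, inner to outer:
  R_conv,in = 1/(4πr²h) = 1/(4π·3.97²·883) = 5.718×10^-6 K/W
  R_nickel alloy = (1/3.97 − 1/4.00)/(4πk) = 0.001889/(4π·12.3) = 1.222×10^-5 K/W
ΣR = 5.718×10^-6 + 1.222×10^-5 = 1.794×10^-5 K/W
Q = ΔT/ΣR = (49.4 °C − 13.2 °C)/1.794×10^-5 = 2.02×10^6 W

Q = 2.02×10^6 W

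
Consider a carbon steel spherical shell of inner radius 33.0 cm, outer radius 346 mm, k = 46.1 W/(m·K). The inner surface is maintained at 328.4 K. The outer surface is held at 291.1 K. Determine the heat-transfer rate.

Q = 154 kW

Q = 4πk·ΔT/(1/r₁ − 1/r₂) = 4π × 46.1 × 37.3 / (1/0.330 − 1/0.346) = 1.54×10^5 W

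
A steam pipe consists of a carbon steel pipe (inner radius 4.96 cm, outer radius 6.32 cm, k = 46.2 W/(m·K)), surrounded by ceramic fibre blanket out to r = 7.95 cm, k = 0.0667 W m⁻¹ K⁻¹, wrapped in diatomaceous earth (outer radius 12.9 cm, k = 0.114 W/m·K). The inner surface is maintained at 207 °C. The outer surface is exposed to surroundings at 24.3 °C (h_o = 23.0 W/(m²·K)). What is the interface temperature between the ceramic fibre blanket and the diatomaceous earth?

T = 129 °C

Series thermal resistances, inner to outer:
  R'_carbon steel = ln(0.0632/0.0496)/(2πk) = 0.2423/(2π·46.2) = 8.347×10^-4 m·K/W
  R'_ceramic fibre blanket = ln(0.0795/0.0632)/(2πk) = 0.2295/(2π·0.0667) = 0.5475 m·K/W
  R'_diatomaceous earth = ln(0.129/0.0795)/(2πk) = 0.4841/(2π·0.114) = 0.6758 m·K/W
  R'_conv,out = 1/(2πr h) = 1/(2π·0.129·23.0) = 0.05364 m·K/W
ΣR = 8.347×10^-4 + 0.5475 + 0.6758 + 0.05364 = 1.278 m·K/W
Q' = ΔT/ΣR = (207 °C − 24.3 °C)/1.278 = 143.0 W/m
From the inner boundary to the ceramic fibre blanket/diatomaceous earth interface, ΣR_partial = 0.5483 m·K/W.
T_interface = T_in − Q'·ΣR_partial = 207 °C − (143.0)(0.5483) = 129 °C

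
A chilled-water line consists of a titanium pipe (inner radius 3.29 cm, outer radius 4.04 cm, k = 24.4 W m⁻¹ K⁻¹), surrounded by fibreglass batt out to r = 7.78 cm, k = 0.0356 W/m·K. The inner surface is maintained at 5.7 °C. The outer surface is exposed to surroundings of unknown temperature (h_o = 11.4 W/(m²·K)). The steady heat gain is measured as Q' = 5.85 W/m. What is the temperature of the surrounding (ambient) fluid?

T_out = 23.9 °C

Sum the resistances:
  R'_titanium = ln(0.0404/0.0329)/(2πk) = 0.2054/(2π·24.4) = 0.001339 m·K/W
  R'_fibreglass batt = ln(0.0778/0.0404)/(2πk) = 0.6553/(2π·0.0356) = 2.930 m·K/W
  R'_conv,out = 1/(2πr h) = 1/(2π·0.0778·11.4) = 0.1794 m·K/W
ΣR = 3.110 m·K/W
ΔT = Q'·ΣR = 5.85 × 3.110 = 18.19 K
Heat flows inward, so T_out = T_in + ΔT = 5.7 + 18.19 = 23.9 °C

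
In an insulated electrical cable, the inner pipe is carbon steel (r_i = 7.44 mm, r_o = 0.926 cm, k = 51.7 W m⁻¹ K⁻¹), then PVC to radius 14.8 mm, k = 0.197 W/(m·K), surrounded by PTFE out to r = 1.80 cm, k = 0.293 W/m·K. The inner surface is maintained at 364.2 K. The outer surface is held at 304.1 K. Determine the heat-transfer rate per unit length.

Resistance network (inner→outer):
  R'_carbon steel = ln(0.00926/0.00744)/(2πk) = 0.2188/(2π·51.7) = 6.737×10^-4 m·K/W
  R'_PVC = ln(0.0148/0.00926)/(2πk) = 0.4689/(2π·0.197) = 0.3788 m·K/W
  R'_PTFE = ln(0.0180/0.0148)/(2πk) = 0.1957/(2π·0.293) = 0.1063 m·K/W
ΣR = 6.737×10^-4 + 0.3788 + 0.1063 = 0.4858 m·K/W
Q' = ΔT/ΣR = (364.2 K − 304.1 K)/0.4858 = 124 W/m

Q' = 124 W/m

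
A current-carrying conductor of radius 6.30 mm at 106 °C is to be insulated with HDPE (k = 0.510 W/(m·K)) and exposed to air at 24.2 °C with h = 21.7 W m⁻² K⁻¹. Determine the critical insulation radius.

For a cylinder, r_cr = k_ins/h = 0.510/21.7 = 0.0235 m = 2.35 cm

r_cr = 2.35 cm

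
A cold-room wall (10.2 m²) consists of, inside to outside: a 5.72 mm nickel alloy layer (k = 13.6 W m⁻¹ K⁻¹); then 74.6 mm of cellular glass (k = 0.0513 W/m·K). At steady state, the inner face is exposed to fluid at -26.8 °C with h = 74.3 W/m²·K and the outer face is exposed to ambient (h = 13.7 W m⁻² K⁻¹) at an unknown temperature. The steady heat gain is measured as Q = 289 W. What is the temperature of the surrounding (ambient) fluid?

T_out = 16.9 °C

Sum the resistances:
  R_conv,in = 1/(hA) = 1/(74.3·10.2) = 0.001320 K/W
  R_nickel alloy = L/(kA) = 0.00572/(13.6·10.2) = 4.123×10^-5 K/W
  R_cellular glass = L/(kA) = 0.0746/(0.0513·10.2) = 0.1426 K/W
  R_conv,out = 1/(hA) = 1/(13.7·10.2) = 0.007156 K/W
ΣR = 0.1511 K/W
ΔT = Q·ΣR = 289 × 0.1511 = 43.67 K
Heat flows inward, so T_out = T_in + ΔT = -26.8 + 43.67 = 16.9 °C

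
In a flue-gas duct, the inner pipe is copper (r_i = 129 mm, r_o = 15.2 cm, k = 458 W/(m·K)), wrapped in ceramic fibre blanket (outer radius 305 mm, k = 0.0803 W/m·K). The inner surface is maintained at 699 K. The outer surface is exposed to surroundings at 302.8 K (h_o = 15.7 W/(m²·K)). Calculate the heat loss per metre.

Resistance network (inner→outer):
  R'_copper = ln(0.152/0.129)/(2πk) = 0.1641/(2π·458) = 5.701×10^-5 m·K/W
  R'_ceramic fibre blanket = ln(0.305/0.152)/(2πk) = 0.6964/(2π·0.0803) = 1.380 m·K/W
  R'_conv,out = 1/(2πr h) = 1/(2π·0.305·15.7) = 0.03324 m·K/W
ΣR = 5.701×10^-5 + 1.380 + 0.03324 = 1.413 m·K/W
Q' = ΔT/ΣR = (699 K − 302.8 K)/1.413 = 280 W/m

Q' = 280 W/m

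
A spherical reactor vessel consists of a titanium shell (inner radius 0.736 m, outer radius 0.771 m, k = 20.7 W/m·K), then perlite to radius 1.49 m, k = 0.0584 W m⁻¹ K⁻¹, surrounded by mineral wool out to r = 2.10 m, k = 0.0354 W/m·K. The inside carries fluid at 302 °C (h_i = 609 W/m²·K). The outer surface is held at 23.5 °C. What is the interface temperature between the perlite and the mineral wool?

Series thermal resistances, inner to outer:
  R_conv,in = 1/(4πr²h) = 1/(4π·0.736²·609) = 2.412×10^-4 K/W
  R_titanium = (1/0.736 − 1/0.771)/(4πk) = 0.06168/(4π·20.7) = 2.371×10^-4 K/W
  R_perlite = (1/0.771 − 1/1.49)/(4πk) = 0.6259/(4π·0.0584) = 0.8528 K/W
  R_mineral wool = (1/1.49 − 1/2.10)/(4πk) = 0.1950/(4π·0.0354) = 0.4382 K/W
ΣR = 2.412×10^-4 + 2.371×10^-4 + 0.8528 + 0.4382 = 1.291 K/W
Q = ΔT/ΣR = (302 °C − 23.5 °C)/1.291 = 215.7 W
From the inner boundary to the perlite/mineral wool interface, ΣR_partial = 0.8533 K/W.
T_interface = T_in − Q·ΣR_partial = 302 °C − (215.7)(0.8533) = 118 °C

T = 118 °C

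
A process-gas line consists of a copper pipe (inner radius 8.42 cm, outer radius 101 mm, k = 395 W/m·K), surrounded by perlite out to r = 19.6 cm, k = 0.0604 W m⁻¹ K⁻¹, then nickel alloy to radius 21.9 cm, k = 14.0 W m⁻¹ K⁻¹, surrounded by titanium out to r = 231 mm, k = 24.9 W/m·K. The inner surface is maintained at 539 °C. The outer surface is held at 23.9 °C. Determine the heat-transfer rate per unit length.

Q' = 295 W/m

Series thermal resistances, inner to outer:
  R'_copper = ln(0.101/0.0842)/(2πk) = 0.1819/(2π·395) = 7.330×10^-5 m·K/W
  R'_perlite = ln(0.196/0.101)/(2πk) = 0.6630/(2π·0.0604) = 1.747 m·K/W
  R'_nickel alloy = ln(0.219/0.196)/(2πk) = 0.1110/(2π·14.0) = 0.001261 m·K/W
  R'_titanium = ln(0.231/0.219)/(2πk) = 0.05335/(2π·24.9) = 3.410×10^-4 m·K/W
ΣR = 7.330×10^-5 + 1.747 + 0.001261 + 3.410×10^-4 = 1.749 m·K/W
Q' = ΔT/ΣR = (539 °C − 23.9 °C)/1.749 = 295 W/m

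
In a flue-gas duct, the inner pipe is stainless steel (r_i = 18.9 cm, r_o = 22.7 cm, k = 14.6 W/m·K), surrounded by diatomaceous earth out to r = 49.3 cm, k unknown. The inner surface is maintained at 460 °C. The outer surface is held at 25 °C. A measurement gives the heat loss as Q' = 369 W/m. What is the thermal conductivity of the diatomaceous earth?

k = 0.105 W/m·K

ΣR = ΔT/Q' = |460 − 25|/369 = 1.179 m·K/W
Known resistances:
  R'_stainless steel = ln(0.227/0.189)/(2πk) = 0.1832/(2π·14.6) = 0.001997 m·K/W
R_diatomaceous earth = ΣR − ΣR_known = 1.179 − 0.001997 = 1.177 m·K/W
ln(r₂/r₁)/(2πk) = 1.177 ⇒ k = 0.7756/(2π·1.177) = 0.105 W/m·K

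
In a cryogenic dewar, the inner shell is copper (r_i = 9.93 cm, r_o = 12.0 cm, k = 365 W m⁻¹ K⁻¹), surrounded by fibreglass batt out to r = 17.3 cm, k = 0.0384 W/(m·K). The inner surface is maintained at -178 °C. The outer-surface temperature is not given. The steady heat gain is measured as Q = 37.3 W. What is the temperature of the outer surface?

T_out = 19.4 °C

Series resistances:
  R_copper = (1/0.0993 − 1/0.120)/(4πk) = 1.737/(4π·365) = 3.787×10^-4 K/W
  R_fibreglass batt = (1/0.120 − 1/0.173)/(4πk) = 2.553/(4π·0.0384) = 5.291 K/W
ΣR = 5.291 K/W
ΔT = Q·ΣR = 37.3 × 5.291 = 197.4 K
Heat flows inward, so T_out = T_in + ΔT = -178 + 197.4 = 19.4 °C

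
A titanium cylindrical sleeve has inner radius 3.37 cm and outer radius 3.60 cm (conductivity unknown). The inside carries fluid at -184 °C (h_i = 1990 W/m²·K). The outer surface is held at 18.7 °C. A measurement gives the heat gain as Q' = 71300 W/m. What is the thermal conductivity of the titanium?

ΣR = ΔT/Q' = |-184 − 18.7|/71300 = 0.002843 m·K/W
Known resistances:
  R'_conv,in = 1/(2πr h) = 1/(2π·0.0337·1990) = 0.002373 m·K/W
R_titanium = ΣR − ΣR_known = 0.002843 − 0.002373 = 4.700×10^-4 m·K/W
ln(r₂/r₁)/(2πk) = 4.700×10^-4 ⇒ k = 0.06602/(2π·4.700×10^-4) = 22.4 W/m·K

k = 22.4 W/m·K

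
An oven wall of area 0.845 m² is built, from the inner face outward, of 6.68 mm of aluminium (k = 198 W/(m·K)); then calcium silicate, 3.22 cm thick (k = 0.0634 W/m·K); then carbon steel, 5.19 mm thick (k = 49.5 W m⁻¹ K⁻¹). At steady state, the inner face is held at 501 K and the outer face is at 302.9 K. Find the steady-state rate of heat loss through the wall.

Q = 330 W

Resistance network (inner→outer):
  R_aluminium = L/(kA) = 0.00668/(198·0.845) = 3.993×10^-5 K/W
  R_calcium silicate = L/(kA) = 0.0322/(0.0634·0.845) = 0.6010 K/W
  R_carbon steel = L/(kA) = 0.00519/(49.5·0.845) = 1.241×10^-4 K/W
ΣR = 3.993×10^-5 + 0.6010 + 1.241×10^-4 = 0.6012 K/W
Q = ΔT/ΣR = (501 K − 302.9 K)/0.6012 = 330 W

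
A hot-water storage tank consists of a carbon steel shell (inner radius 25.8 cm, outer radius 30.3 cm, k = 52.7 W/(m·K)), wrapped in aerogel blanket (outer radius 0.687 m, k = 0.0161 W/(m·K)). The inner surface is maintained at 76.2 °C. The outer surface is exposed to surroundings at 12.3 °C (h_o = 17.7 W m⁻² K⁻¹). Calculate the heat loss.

Treat each layer as a resistance in series:
  R_carbon steel = (1/0.258 − 1/0.303)/(4πk) = 0.5756/(4π·52.7) = 8.692×10^-4 K/W
  R_aerogel blanket = (1/0.303 − 1/0.687)/(4πk) = 1.845/(4π·0.0161) = 9.118 K/W
  R_conv,out = 1/(4πr²h) = 1/(4π·0.687²·17.7) = 0.009526 K/W
ΣR = 8.692×10^-4 + 9.118 + 0.009526 = 9.128 K/W
Q = ΔT/ΣR = (76.2 °C − 12.3 °C)/9.128 = 7.00 W

Q = 7.00 W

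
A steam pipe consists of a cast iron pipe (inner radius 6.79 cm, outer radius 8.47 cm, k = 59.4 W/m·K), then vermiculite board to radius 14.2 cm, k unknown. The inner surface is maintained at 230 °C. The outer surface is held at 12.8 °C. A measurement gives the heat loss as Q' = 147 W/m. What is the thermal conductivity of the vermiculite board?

k = 0.0557 W/m·K

ΣR = ΔT/Q' = |230 − 12.8|/147 = 1.478 m·K/W
Known resistances:
  R'_cast iron = ln(0.0847/0.0679)/(2πk) = 0.2211/(2π·59.4) = 5.924×10^-4 m·K/W
R_vermiculite board = ΣR − ΣR_known = 1.478 − 5.924×10^-4 = 1.477 m·K/W
ln(r₂/r₁)/(2πk) = 1.477 ⇒ k = 0.5167/(2π·1.477) = 0.0557 W/m·K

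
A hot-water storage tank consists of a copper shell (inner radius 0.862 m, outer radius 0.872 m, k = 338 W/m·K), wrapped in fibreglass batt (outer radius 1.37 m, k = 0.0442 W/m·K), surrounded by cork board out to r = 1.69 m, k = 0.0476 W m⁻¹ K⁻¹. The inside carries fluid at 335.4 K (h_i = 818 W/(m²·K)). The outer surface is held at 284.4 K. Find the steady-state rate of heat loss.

Q = 52.0 W

Series thermal resistances, inner to outer:
  R_conv,in = 1/(4πr²h) = 1/(4π·0.862²·818) = 1.309×10^-4 K/W
  R_copper = (1/0.862 − 1/0.872)/(4πk) = 0.01330/(4π·338) = 3.132×10^-6 K/W
  R_fibreglass batt = (1/0.872 − 1/1.37)/(4πk) = 0.4169/(4π·0.0442) = 0.7505 K/W
  R_cork board = (1/1.37 − 1/1.69)/(4πk) = 0.1382/(4π·0.0476) = 0.2311 K/W
ΣR = 1.309×10^-4 + 3.132×10^-6 + 0.7505 + 0.2311 = 0.9817 K/W
Q = ΔT/ΣR = (335.4 K − 284.4 K)/0.9817 = 52.0 W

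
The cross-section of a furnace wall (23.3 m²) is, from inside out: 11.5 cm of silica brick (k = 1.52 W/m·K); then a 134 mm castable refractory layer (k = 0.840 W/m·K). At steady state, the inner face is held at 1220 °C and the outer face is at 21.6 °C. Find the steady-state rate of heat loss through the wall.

Resistance network (inner→outer):
  R_silica brick = L/(kA) = 0.115/(1.52·23.3) = 0.003247 K/W
  R_castable refractory = L/(kA) = 0.134/(0.840·23.3) = 0.006847 K/W
ΣR = 0.003247 + 0.006847 = 0.01009 K/W
Q = ΔT/ΣR = (1220 °C − 21.6 °C)/0.01009 = 1.19×10^5 W

Q = 1.19×10^5 W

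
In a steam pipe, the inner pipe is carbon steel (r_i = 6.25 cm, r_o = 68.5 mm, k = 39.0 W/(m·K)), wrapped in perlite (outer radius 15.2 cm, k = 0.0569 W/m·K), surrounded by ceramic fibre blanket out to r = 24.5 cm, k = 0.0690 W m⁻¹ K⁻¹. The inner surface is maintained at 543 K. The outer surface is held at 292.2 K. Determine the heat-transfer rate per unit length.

Q' = 75.3 W/m

Resistance network (inner→outer):
  R'_carbon steel = ln(0.0685/0.0625)/(2πk) = 0.09167/(2π·39.0) = 3.741×10^-4 m·K/W
  R'_perlite = ln(0.152/0.0685)/(2πk) = 0.7970/(2π·0.0569) = 2.229 m·K/W
  R'_ceramic fibre blanket = ln(0.245/0.152)/(2πk) = 0.4774/(2π·0.0690) = 1.101 m·K/W
ΣR = 3.741×10^-4 + 2.229 + 1.101 = 3.330 m·K/W
Q' = ΔT/ΣR = (543 K − 292.2 K)/3.330 = 75.3 W/m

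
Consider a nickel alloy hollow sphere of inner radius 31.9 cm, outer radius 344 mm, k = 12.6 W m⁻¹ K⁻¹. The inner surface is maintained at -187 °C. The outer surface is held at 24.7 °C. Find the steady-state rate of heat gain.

Q = 1.47×10^5 W

Q = 4πk·ΔT/(1/r₁ − 1/r₂) = 4π × 12.6 × 211.7 / (1/0.319 − 1/0.344) = 1.47×10^5 W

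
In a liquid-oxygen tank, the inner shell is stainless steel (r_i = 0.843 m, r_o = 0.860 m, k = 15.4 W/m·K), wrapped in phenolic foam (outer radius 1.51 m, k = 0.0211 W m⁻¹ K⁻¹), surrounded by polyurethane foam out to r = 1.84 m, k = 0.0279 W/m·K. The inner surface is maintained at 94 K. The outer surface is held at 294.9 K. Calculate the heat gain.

Series thermal resistances, inner to outer:
  R_stainless steel = (1/0.843 − 1/0.860)/(4πk) = 0.02345/(4π·15.4) = 1.212×10^-4 K/W
  R_phenolic foam = (1/0.860 − 1/1.51)/(4πk) = 0.5005/(4π·0.0211) = 1.888 K/W
  R_polyurethane foam = (1/1.51 − 1/1.84)/(4πk) = 0.1188/(4π·0.0279) = 0.3388 K/W
ΣR = 1.212×10^-4 + 1.888 + 0.3388 = 2.227 K/W
Q = ΔT/ΣR = (94 K − 294.9 K)/2.227 = -90.2 W
(Negative Q ⇒ heat flows inward; heat gain = 90.2 W.)

Q = 90.2 W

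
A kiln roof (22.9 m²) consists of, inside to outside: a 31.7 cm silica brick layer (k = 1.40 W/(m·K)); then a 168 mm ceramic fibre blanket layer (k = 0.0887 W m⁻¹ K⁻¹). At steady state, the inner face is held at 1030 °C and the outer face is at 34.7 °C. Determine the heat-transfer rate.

Q = 10.7 kW

Treat each layer as a resistance in series:
  R_silica brick = L/(kA) = 0.317/(1.40·22.9) = 0.009888 K/W
  R_ceramic fibre blanket = L/(kA) = 0.168/(0.0887·22.9) = 0.08271 K/W
ΣR = 0.009888 + 0.08271 = 0.09260 K/W
Q = ΔT/ΣR = (1030 °C − 34.7 °C)/0.09260 = 10700 W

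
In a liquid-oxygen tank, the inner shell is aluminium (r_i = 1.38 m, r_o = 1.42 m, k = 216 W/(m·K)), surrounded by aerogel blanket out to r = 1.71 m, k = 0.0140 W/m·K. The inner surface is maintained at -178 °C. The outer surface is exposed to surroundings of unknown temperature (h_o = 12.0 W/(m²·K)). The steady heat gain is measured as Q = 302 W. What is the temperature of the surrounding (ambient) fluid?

T_out = 27.7 °C

Sum the resistances:
  R_aluminium = (1/1.38 − 1/1.42)/(4πk) = 0.02041/(4π·216) = 7.520×10^-6 K/W
  R_aerogel blanket = (1/1.42 − 1/1.71)/(4πk) = 0.1194/(4π·0.0140) = 0.6789 K/W
  R_conv,out = 1/(4πr²h) = 1/(4π·1.71²·12.0) = 0.002268 K/W
ΣR = 0.6811 K/W
ΔT = Q·ΣR = 302 × 0.6811 = 205.7 K
Heat flows inward, so T_out = T_in + ΔT = -178 + 205.7 = 27.7 °C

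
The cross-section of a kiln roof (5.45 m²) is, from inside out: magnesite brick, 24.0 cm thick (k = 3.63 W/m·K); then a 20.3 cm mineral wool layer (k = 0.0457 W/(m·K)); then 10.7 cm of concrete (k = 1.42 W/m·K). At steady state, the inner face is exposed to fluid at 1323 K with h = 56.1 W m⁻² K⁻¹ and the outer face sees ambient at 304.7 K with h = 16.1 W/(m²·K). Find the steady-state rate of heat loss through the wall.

Q = 1190 W

Treat each layer as a resistance in series:
  R_conv,in = 1/(hA) = 1/(56.1·5.45) = 0.003271 K/W
  R_magnesite brick = L/(kA) = 0.240/(3.63·5.45) = 0.01213 K/W
  R_mineral wool = L/(kA) = 0.203/(0.0457·5.45) = 0.8150 K/W
  R_concrete = L/(kA) = 0.107/(1.42·5.45) = 0.01383 K/W
  R_conv,out = 1/(hA) = 1/(16.1·5.45) = 0.01140 K/W
ΣR = 0.003271 + 0.01213 + 0.8150 + 0.01383 + 0.01140 = 0.8556 K/W
Q = ΔT/ΣR = (1323 K − 304.7 K)/0.8556 = 1190 W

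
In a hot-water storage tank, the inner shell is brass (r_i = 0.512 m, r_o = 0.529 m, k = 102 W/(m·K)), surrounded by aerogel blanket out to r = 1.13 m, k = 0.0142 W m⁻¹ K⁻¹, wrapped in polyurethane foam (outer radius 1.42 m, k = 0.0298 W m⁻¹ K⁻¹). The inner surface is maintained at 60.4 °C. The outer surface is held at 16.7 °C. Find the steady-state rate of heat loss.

Treat each layer as a resistance in series:
  R_brass = (1/0.512 − 1/0.529)/(4πk) = 0.06277/(4π·102) = 4.897×10^-5 K/W
  R_aerogel blanket = (1/0.529 − 1/1.13)/(4πk) = 1.005/(4π·0.0142) = 5.634 K/W
  R_polyurethane foam = (1/1.13 − 1/1.42)/(4πk) = 0.1807/(4π·0.0298) = 0.4826 K/W
ΣR = 4.897×10^-5 + 5.634 + 0.4826 = 6.117 K/W
Q = ΔT/ΣR = (60.4 °C − 16.7 °C)/6.117 = 7.14 W

Q = 7.14 W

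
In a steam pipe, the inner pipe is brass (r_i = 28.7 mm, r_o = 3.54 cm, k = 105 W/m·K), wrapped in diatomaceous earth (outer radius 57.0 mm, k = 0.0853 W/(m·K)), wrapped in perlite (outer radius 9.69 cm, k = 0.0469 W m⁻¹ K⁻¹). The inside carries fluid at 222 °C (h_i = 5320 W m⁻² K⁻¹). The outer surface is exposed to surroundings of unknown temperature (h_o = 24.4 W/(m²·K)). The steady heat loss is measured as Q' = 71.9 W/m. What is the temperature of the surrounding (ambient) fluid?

Series resistances:
  R'_conv,in = 1/(2πr h) = 1/(2π·0.0287·5320) = 0.001042 m·K/W
  R'_brass = ln(0.0354/0.0287)/(2πk) = 0.2098/(2π·105) = 3.180×10^-4 m·K/W
  R'_diatomaceous earth = ln(0.0570/0.0354)/(2πk) = 0.4763/(2π·0.0853) = 0.8888 m·K/W
  R'_perlite = ln(0.0969/0.0570)/(2πk) = 0.5306/(2π·0.0469) = 1.801 m·K/W
  R'_conv,out = 1/(2πr h) = 1/(2π·0.0969·24.4) = 0.06731 m·K/W
ΣR = 2.758 m·K/W
ΔT = Q'·ΣR = 71.9 × 2.758 = 198.3 K
Heat flows outward, so T_out = T_in − ΔT = 222 − 198.3 = 23.7 °C

T_out = 23.7 °C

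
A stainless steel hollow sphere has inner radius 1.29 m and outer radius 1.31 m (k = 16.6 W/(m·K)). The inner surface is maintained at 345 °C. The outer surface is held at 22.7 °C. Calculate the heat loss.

Q = 4πk·ΔT/(1/r₁ − 1/r₂) = 4π × 16.6 × 322.3 / (1/1.29 − 1/1.31) = 5.68×10^6 W

Q = 5680 kW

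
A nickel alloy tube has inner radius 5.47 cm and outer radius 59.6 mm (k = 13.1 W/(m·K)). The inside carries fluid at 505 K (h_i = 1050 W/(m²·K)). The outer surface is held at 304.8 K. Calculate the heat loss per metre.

Resistance network (inner→outer):
  R'_conv,in = 1/(2πr h) = 1/(2π·0.0547·1050) = 0.002771 m·K/W
  R'_nickel alloy = ln(0.0596/0.0547)/(2πk) = 0.08579/(2π·13.1) = 0.001042 m·K/W
ΣR = 0.002771 + 0.001042 = 0.003813 m·K/W
Q' = ΔT/ΣR = (505 K − 304.8 K)/0.003813 = 52500 W/m

Q' = 52500 W/m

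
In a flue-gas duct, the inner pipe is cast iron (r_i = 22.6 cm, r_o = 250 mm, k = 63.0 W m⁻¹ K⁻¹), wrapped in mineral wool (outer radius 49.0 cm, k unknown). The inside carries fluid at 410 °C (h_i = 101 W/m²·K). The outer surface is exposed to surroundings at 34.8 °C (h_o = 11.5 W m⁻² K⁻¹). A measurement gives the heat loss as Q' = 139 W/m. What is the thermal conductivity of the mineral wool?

k = 0.0402 W/m·K

ΣR = ΔT/Q' = |410 − 34.8|/139 = 2.699 m·K/W
Known resistances:
  R'_conv,in = 1/(2πr h) = 1/(2π·0.226·101) = 0.006973 m·K/W
  R'_cast iron = ln(0.250/0.226)/(2πk) = 0.1009/(2π·63.0) = 2.550×10^-4 m·K/W
  R'_conv,out = 1/(2πr h) = 1/(2π·0.490·11.5) = 0.02824 m·K/W
R_mineral wool = ΣR − ΣR_known = 2.699 − 0.03547 = 2.664 m·K/W
ln(r₂/r₁)/(2πk) = 2.664 ⇒ k = 0.6729/(2π·2.664) = 0.0402 W/m·K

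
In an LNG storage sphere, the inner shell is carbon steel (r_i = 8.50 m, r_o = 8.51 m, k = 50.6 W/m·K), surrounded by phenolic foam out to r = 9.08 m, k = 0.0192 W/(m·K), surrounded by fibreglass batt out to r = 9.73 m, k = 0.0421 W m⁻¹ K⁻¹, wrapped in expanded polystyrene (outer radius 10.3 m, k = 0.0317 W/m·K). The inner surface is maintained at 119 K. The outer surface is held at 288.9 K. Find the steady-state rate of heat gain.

Series thermal resistances, inner to outer:
  R_carbon steel = (1/8.50 − 1/8.51)/(4πk) = 1.382×10^-4/(4π·50.6) = 2.174×10^-7 K/W
  R_phenolic foam = (1/8.51 − 1/9.08)/(4πk) = 0.007377/(4π·0.0192) = 0.03057 K/W
  R_fibreglass batt = (1/9.08 − 1/9.73)/(4πk) = 0.007357/(4π·0.0421) = 0.01391 K/W
  R_expanded polystyrene = (1/9.73 − 1/10.3)/(4πk) = 0.005688/(4π·0.0317) = 0.01428 K/W
ΣR = 2.174×10^-7 + 0.03057 + 0.01391 + 0.01428 = 0.05876 K/W
Q = ΔT/ΣR = (119 K − 288.9 K)/0.05876 = -2890 W
(Negative Q ⇒ heat flows inward; heat gain = 2890 W.)

Q = 2.89 kW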